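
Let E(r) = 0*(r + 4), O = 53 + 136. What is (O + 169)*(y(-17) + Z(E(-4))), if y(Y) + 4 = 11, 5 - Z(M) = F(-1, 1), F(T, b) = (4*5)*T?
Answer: 11456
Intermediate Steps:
O = 189
E(r) = 0 (E(r) = 0*(4 + r) = 0)
F(T, b) = 20*T
Z(M) = 25 (Z(M) = 5 - 20*(-1) = 5 - 1*(-20) = 5 + 20 = 25)
y(Y) = 7 (y(Y) = -4 + 11 = 7)
(O + 169)*(y(-17) + Z(E(-4))) = (189 + 169)*(7 + 25) = 358*32 = 11456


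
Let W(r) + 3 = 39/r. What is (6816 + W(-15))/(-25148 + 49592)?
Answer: 8513/30555 ≈ 0.27861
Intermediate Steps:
W(r) = -3 + 39/r
(6816 + W(-15))/(-25148 + 49592) = (6816 + (-3 + 39/(-15)))/(-25148 + 49592) = (6816 + (-3 + 39*(-1/15)))/24444 = (6816 + (-3 - 13/5))*(1/24444) = (6816 - 28/5)*(1/24444) = (34052/5)*(1/24444) = 8513/30555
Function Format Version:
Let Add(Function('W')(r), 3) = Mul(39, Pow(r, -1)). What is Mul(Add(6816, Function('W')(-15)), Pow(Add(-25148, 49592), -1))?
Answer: Rational(8513, 30555) ≈ 0.27861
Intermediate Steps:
Function('W')(r) = Add(-3, Mul(39, Pow(r, -1)))
Mul(Add(6816, Function('W')(-15)), Pow(Add(-25148, 49592), -1)) = Mul(Add(6816, Add(-3, Mul(39, Pow(-15, -1)))), Pow(Add(-25148, 49592), -1)) = Mul(Add(6816, Add(-3, Mul(39, Rational(-1, 15)))), Pow(24444, -1)) = Mul(Add(6816, Add(-3, Rational(-13, 5))), Rational(1, 24444)) = Mul(Add(6816, Rational(-28, 5)), Rational(1, 24444)) = Mul(Rational(34052, 5), Rational(1, 24444)) = Rational(8513, 30555)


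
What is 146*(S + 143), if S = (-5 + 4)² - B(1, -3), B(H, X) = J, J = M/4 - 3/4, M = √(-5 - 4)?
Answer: 42267/2 - 219*I/2 ≈ 21134.0 - 109.5*I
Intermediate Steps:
M = 3*I (M = √(-9) = 3*I ≈ 3.0*I)
J = -¾ + 3*I/4 (J = (3*I)/4 - 3/4 = (3*I)*(¼) - 3*¼ = 3*I/4 - ¾ = -¾ + 3*I/4 ≈ -0.75 + 0.75*I)
B(H, X) = -¾ + 3*I/4
S = 7/4 - 3*I/4 (S = (-5 + 4)² - (-¾ + 3*I/4) = (-1)² + (¾ - 3*I/4) = 1 + (¾ - 3*I/4) = 7/4 - 3*I/4 ≈ 1.75 - 0.75*I)
146*(S + 143) = 146*((7/4 - 3*I/4) + 143) = 146*(579/4 - 3*I/4) = 42267/2 - 219*I/2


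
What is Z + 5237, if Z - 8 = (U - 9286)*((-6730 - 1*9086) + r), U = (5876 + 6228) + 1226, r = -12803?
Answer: -115729991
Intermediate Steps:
U = 13330 (U = 12104 + 1226 = 13330)
Z = -115735228 (Z = 8 + (13330 - 9286)*((-6730 - 1*9086) - 12803) = 8 + 4044*((-6730 - 9086) - 12803) = 8 + 4044*(-15816 - 12803) = 8 + 4044*(-28619) = 8 - 115735236 = -115735228)
Z + 5237 = -115735228 + 5237 = -115729991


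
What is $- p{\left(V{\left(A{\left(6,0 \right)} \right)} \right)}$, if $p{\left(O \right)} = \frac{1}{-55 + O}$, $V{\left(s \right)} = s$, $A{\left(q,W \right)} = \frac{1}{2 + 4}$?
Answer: $\frac{6}{329} \approx 0.018237$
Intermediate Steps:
$A{\left(q,W \right)} = \frac{1}{6}$
$- p{\left(V{\left(A{\left(6,0 \right)} \right)} \right)} = - \frac{1}{-55 + \frac{1}{6}} = - \frac{1}{- \frac{329}{6}} = \left(-1\right) \left(- \frac{6}{329}\right) = \frac{6}{329}$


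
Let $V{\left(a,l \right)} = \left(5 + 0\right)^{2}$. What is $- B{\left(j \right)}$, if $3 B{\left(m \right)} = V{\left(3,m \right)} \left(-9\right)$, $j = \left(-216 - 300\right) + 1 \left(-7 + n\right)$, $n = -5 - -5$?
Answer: $75$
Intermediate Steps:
$n = 0$ ($n = -5 + 5 = 0$)
$j = -523$ ($j = \left(-216 - 300\right) + 1 \left(-7 + 0\right) = -516 + 1 \left(-7\right) = -516 - 7 = -523$)
$V{\left(a,l \right)} = 25$ ($V{\left(a,l \right)} = 5^{2} = 25$)
$B{\left(m \right)} = -75$ ($B{\left(m \right)} = \frac{25 \left(-9\right)}{3} = \frac{1}{3} \left(-225\right) = -75$)
$- B{\left(j \right)} = \left(-1\right) \left(-75\right) = 75$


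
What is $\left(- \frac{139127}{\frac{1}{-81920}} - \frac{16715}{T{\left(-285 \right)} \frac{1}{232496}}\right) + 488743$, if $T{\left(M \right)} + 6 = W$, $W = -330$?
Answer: $\frac{239596109908}{21} \approx 1.1409 \cdot 10^{10}$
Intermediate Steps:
$T{\left(M \right)} = -336$ ($T{\left(M \right)} = -6 - 330 = -336$)
$\left(- \frac{139127}{\frac{1}{-81920}} - \frac{16715}{T{\left(-285 \right)} \frac{1}{232496}}\right) + 488743 = \left(- \frac{139127}{\frac{1}{-81920}} - \frac{16715}{\left(-336\right) \frac{1}{232496}}\right) + 488743 = \left(- \frac{139127}{- \frac{1}{81920}} - \frac{16715}{\left(-336\right) \frac{1}{232496}}\right) + 488743 = \left(\left(-139127\right) \left(-81920\right) - \frac{16715}{- \frac{21}{14531}}\right) + 488743 = \left(11397283840 - - \frac{242885665}{21}\right) + 488743 = \left(11397283840 + \frac{242885665}{21}\right) + 488743 = \frac{239585846305}{21} + 488743 = \frac{239596109908}{21}$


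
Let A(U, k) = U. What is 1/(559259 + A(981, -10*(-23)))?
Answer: 1/560240 ≈ 1.7849e-6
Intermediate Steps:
1/(559259 + A(981, -10*(-23))) = 1/(559259 + 981) = 1/560240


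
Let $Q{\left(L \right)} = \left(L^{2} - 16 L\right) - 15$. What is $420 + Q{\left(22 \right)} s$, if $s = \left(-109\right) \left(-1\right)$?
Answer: $13173$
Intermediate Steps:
$s = 109$
$Q{\left(L \right)} = -15 + L^{2} - 16 L$
$420 + Q{\left(22 \right)} s = 420 + \left(-15 + 22^{2} - 352\right) 109 = 420 + \left(-15 + 484 - 352\right) 109 = 420 + 117 \cdot 109 = 420 + 12753 = 13173$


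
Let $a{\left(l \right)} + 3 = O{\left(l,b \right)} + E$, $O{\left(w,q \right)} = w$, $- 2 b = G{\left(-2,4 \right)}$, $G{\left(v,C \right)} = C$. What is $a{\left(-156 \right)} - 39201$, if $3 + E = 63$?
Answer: $-39300$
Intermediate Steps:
$b = -2$ ($b = \left(- \frac{1}{2}\right) 4 = -2$)
$E = 60$ ($E = -3 + 63 = 60$)
$a{\left(l \right)} = 57 + l$ ($a{\left(l \right)} = -3 + \left(l + 60\right) = -3 + \left(60 + l\right) = 57 + l$)
$a{\left(-156 \right)} - 39201 = \left(57 - 156\right) - 39201 = -99 - 39201 = -39300$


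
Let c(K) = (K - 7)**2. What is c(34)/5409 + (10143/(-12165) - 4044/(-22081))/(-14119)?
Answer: 102434681859786/759780261133145 ≈ 0.13482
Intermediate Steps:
c(K) = (-7 + K)**2
c(34)/5409 + (10143/(-12165) - 4044/(-22081))/(-14119) = (-7 + 34)**2/5409 + (10143/(-12165) - 4044/(-22081))/(-14119) = 27**2*(1/5409) + (10143*(-1/12165) - 4044*(-1/22081))*(-1/14119) = 729*(1/5409) + (-3381/4055 + 4044/22081)*(-1/14119) = 81/601 - 58257441/89538455*(-1/14119) = 81/601 + 58257441/1264193446145 = 102434681859786/759780261133145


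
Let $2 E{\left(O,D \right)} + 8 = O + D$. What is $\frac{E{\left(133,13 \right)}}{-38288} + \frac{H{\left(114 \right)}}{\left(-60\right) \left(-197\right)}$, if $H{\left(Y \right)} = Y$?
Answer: $\frac{295771}{37713680} \approx 0.0078425$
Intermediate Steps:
$E{\left(O,D \right)} = -4 + \frac{D}{2} + \frac{O}{2}$ ($E{\left(O,D \right)} = -4 + \frac{O + D}{2} = -4 + \frac{D + O}{2} = -4 + \left(\frac{D}{2} + \frac{O}{2}\right) = -4 + \frac{D}{2} + \frac{O}{2}$)
$\frac{E{\left(133,13 \right)}}{-38288} + \frac{H{\left(114 \right)}}{\left(-60\right) \left(-197\right)} = \frac{-4 + \frac{1}{2} \cdot 13 + \frac{1}{2} \cdot 133}{-38288} + \frac{114}{\left(-60\right) \left(-197\right)} = \left(-4 + \frac{13}{2} + \frac{133}{2}\right) \left(- \frac{1}{38288}\right) + \frac{114}{11820} = 69 \left(- \frac{1}{38288}\right) + 114 \cdot \frac{1}{11820} = - \frac{69}{38288} + \frac{19}{1970} = \frac{295771}{37713680}$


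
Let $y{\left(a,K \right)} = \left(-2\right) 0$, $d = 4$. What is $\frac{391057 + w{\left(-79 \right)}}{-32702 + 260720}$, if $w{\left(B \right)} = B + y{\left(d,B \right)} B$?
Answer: $\frac{9309}{5429} \approx 1.7147$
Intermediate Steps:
$y{\left(a,K \right)} = 0$
$w{\left(B \right)} = B$ ($w{\left(B \right)} = B + 0 B = B + 0 = B$)
$\frac{391057 + w{\left(-79 \right)}}{-32702 + 260720} = \frac{391057 - 79}{-32702 + 260720} = \frac{390978}{228018} = 390978 \cdot \frac{1}{228018} = \frac{9309}{5429}$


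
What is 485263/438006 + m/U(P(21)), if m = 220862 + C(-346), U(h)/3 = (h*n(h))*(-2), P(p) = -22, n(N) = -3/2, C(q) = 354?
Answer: -16132975537/14454198 ≈ -1116.1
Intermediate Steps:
n(N) = -3/2 (n(N) = -3*½ = -3/2)
U(h) = 9*h (U(h) = 3*((h*(-3/2))*(-2)) = 3*(-3*h/2*(-2)) = 3*(3*h) = 9*h)
m = 221216 (m = 220862 + 354 = 221216)
485263/438006 + m/U(P(21)) = 485263/438006 + 221216/((9*(-22))) = 485263*(1/438006) + 221216/(-198) = 485263/438006 + 221216*(-1/198) = 485263/438006 - 110608/99 = -16132975537/14454198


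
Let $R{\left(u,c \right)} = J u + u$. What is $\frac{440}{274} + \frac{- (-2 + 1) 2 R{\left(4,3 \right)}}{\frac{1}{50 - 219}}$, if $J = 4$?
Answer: $- \frac{925900}{137} \approx -6758.4$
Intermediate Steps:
$R{\left(u,c \right)} = 5 u$ ($R{\left(u,c \right)} = 4 u + u = 5 u$)
$\frac{440}{274} + \frac{- (-2 + 1) 2 R{\left(4,3 \right)}}{\frac{1}{50 - 219}} = \frac{440}{274} + \frac{- (-2 + 1) 2 \cdot 5 \cdot 4}{\frac{1}{50 - 219}} = 440 \cdot \frac{1}{274} + \frac{\left(-1\right) \left(-1\right) 2 \cdot 20}{\frac{1}{-169}} = \frac{220}{137} + \frac{1 \cdot 2 \cdot 20}{- \frac{1}{169}} = \frac{220}{137} + 2 \cdot 20 \left(-169\right) = \frac{220}{137} + 40 \left(-169\right) = \frac{220}{137} - 6760 = - \frac{925900}{137}$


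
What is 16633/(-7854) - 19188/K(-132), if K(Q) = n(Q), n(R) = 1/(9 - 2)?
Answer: -1054934497/7854 ≈ -1.3432e+5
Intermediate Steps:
n(R) = 1/7
K(Q) = 1/7
16633/(-7854) - 19188/K(-132) = 16633/(-7854) - 19188/1/7 = 16633*(-1/7854) - 19188*7 = -16633/7854 - 134316 = -1054934497/7854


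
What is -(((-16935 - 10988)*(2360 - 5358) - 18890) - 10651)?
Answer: -83683613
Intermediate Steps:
-(((-16935 - 10988)*(2360 - 5358) - 18890) - 10651) = -((-27923*(-2998) - 18890) - 10651) = -((83713154 - 18890) - 10651) = -(83694264 - 10651) = -1*83683613 = -83683613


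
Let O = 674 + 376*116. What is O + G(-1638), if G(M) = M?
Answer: 42652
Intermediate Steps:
O = 44290 (O = 674 + 43616 = 44290)
O + G(-1638) = 44290 - 1638 = 42652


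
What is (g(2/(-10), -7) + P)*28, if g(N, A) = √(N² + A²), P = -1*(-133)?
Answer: 3724 + 28*√1226/5 ≈ 3920.1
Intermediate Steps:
P = 133
g(N, A) = √(A² + N²)
(g(2/(-10), -7) + P)*28 = (√((-7)² + (2/(-10))²) + 133)*28 = (√(49 + (2*(-⅒))²) + 133)*28 = (√(49 + (-⅕)²) + 133)*28 = (√(49 + 1/25) + 133)*28 = (√(1226/25) + 133)*28 = (√1226/5 + 133)*28 = (133 + √1226/5)*28 = 3724 + 28*√1226/5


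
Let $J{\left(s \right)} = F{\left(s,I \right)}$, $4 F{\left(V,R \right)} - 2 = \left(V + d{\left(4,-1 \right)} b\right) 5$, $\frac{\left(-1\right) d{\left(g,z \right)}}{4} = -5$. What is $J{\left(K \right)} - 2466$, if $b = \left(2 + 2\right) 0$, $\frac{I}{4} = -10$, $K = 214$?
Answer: $-2198$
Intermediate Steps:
$I = -40$ ($I = 4 \left(-10\right) = -40$)
$d{\left(g,z \right)} = 20$ ($d{\left(g,z \right)} = \left(-4\right) \left(-5\right) = 20$)
$b = 0$ ($b = 4 \cdot 0 = 0$)
$F{\left(V,R \right)} = \frac{1}{2} + \frac{5 V}{4}$ ($F{\left(V,R \right)} = \frac{1}{2} + \frac{\left(V + 20 \cdot 0\right) 5}{4} = \frac{1}{2} + \frac{\left(V + 0\right) 5}{4} = \frac{1}{2} + \frac{V 5}{4} = \frac{1}{2} + \frac{5 V}{4}$)
$J{\left(s \right)} = \frac{1}{2} + \frac{5 s}{4}$
$J{\left(K \right)} - 2466 = \left(\frac{1}{2} + \frac{5}{4} \cdot 214\right) - 2466 = \left(\frac{1}{2} + \frac{535}{2}\right) - 2466 = 268 - 2466 = -2198$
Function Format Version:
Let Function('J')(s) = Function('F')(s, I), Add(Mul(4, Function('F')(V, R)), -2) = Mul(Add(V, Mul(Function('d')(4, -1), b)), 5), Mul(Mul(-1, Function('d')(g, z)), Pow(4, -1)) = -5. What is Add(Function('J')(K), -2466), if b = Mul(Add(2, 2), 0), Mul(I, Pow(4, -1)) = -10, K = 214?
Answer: -2198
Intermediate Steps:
I = -40 (I = Mul(4, -10) = -40)
Function('d')(g, z) = 20 (Function('d')(g, z) = Mul(-4, -5) = 20)
b = 0 (b = Mul(4, 0) = 0)
Function('F')(V, R) = Add(Rational(1, 2), Mul(Rational(5, 4), V)) (Function('F')(V, R) = Add(Rational(1, 2), Mul(Rational(1, 4), Mul(Add(V, Mul(20, 0)), 5))) = Add(Rational(1, 2), Mul(Rational(1, 4), Mul(Add(V, 0), 5))) = Add(Rational(1, 2), Mul(Rational(1, 4), Mul(V, 5))) = Add(Rational(1, 2), Mul(Rational(1, 4), Mul(5, V))) = Add(Rational(1, 2), Mul(Rational(5, 4), V)))
Function('J')(s) = Add(Rational(1, 2), Mul(Rational(5, 4), s))
Add(Function('J')(K), -2466) = Add(Add(Rational(1, 2), Mul(Rational(5, 4), 214)), -2466) = Add(Add(Rational(1, 2), Rational(535, 2)), -2466) = Add(268, -2466) = -2198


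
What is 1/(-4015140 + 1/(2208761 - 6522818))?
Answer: -4314057/17321542822981 ≈ -2.4906e-7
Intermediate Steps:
1/(-4015140 + 1/(2208761 - 6522818)) = 1/(-4015140 + 1/(-4314057)) = 1/(-4015140 - 1/4314057) = 1/(-17321542822981/4314057) = -4314057/17321542822981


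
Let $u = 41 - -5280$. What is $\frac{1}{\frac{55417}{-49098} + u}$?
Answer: $\frac{49098}{261195041} \approx 0.00018797$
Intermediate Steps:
$u = 5321$ ($u = 41 + 5280 = 5321$)
$\frac{1}{\frac{55417}{-49098} + u} = \frac{1}{\frac{55417}{-49098} + 5321} = \frac{1}{55417 \left(- \frac{1}{49098}\right) + 5321} = \frac{1}{- \frac{55417}{49098} + 5321} = \frac{1}{\frac{261195041}{49098}} = \frac{49098}{261195041}$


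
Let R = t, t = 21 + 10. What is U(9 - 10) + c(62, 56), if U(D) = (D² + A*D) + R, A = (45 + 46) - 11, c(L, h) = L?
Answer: 14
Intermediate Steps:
t = 31
R = 31
A = 80 (A = 91 - 11 = 80)
U(D) = 31 + D² + 80*D (U(D) = (D² + 80*D) + 31 = 31 + D² + 80*D)
U(9 - 10) + c(62, 56) = (31 + (9 - 10)² + 80*(9 - 10)) + 62 = (31 + (-1)² + 80*(-1)) + 62 = (31 + 1 - 80) + 62 = -48 + 62 = 14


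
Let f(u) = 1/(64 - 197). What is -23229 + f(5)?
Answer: -3089458/133 ≈ -23229.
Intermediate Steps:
f(u) = -1/133 (f(u) = 1/(-133) = -1/133)
-23229 + f(5) = -23229 - 1/133 = -3089458/133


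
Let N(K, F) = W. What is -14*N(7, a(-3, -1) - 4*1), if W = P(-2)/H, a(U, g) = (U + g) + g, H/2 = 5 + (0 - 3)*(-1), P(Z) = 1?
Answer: -7/8 ≈ -0.87500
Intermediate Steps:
H = 16 (H = 2*(5 + (0 - 3)*(-1)) = 2*(5 - 3*(-1)) = 2*(5 + 3) = 2*8 = 16)
a(U, g) = U + 2*g
W = 1/16 ≈ 0.062500
N(K, F) = 1/16
-14*N(7, a(-3, -1) - 4*1) = -14*1/16 = -7/8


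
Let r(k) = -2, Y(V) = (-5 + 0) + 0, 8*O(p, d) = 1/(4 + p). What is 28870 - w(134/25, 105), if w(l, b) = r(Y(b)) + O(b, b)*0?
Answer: 28872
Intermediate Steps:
O(p, d) = 1/(8*(4 + p))
Y(V) = -5 (Y(V) = -5 + 0 = -5)
w(l, b) = -2 (w(l, b) = -2 + (1/(8*(4 + b)))*0 = -2 + 0 = -2)
28870 - w(134/25, 105) = 28870 - 1*(-2) = 28870 + 2 = 28872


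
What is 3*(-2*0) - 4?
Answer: -4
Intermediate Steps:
3*(-2*0) - 4 = 3*0 - 4 = 0 - 4 = -4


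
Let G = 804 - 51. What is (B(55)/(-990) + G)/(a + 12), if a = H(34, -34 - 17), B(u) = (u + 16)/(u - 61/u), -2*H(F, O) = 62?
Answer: -40173985/1013688 ≈ -39.632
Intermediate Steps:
H(F, O) = -31 (H(F, O) = -½*62 = -31)
B(u) = (16 + u)/(u - 61/u)
a = -31
G = 753
(B(55)/(-990) + G)/(a + 12) = ((55*(16 + 55)/(-61 + 55²))/(-990) + 753)/(-31 + 12) = ((55*71/(-61 + 3025))*(-1/990) + 753)/(-19) = ((55*71/2964)*(-1/990) + 753)*(-1/19) = ((55*(1/2964)*71)*(-1/990) + 753)*(-1/19) = ((3905/2964)*(-1/990) + 753)*(-1/19) = (-71/53352 + 753)*(-1/19) = (40173985/53352)*(-1/19) = -40173985/1013688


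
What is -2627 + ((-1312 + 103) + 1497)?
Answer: -2339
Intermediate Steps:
-2627 + ((-1312 + 103) + 1497) = -2627 + (-1209 + 1497) = -2627 + 288 = -2339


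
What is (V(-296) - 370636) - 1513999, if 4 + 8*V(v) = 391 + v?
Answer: -15076989/8 ≈ -1.8846e+6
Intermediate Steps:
V(v) = 387/8 + v/8 (V(v) = -½ + (391 + v)/8 = -½ + (391/8 + v/8) = 387/8 + v/8)
(V(-296) - 370636) - 1513999 = ((387/8 + (⅛)*(-296)) - 370636) - 1513999 = ((387/8 - 37) - 370636) - 1513999 = (91/8 - 370636) - 1513999 = -2964997/8 - 1513999 = -15076989/8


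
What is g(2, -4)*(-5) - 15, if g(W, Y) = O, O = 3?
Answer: -30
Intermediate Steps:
g(W, Y) = 3
g(2, -4)*(-5) - 15 = 3*(-5) - 15 = -15 - 15 = -30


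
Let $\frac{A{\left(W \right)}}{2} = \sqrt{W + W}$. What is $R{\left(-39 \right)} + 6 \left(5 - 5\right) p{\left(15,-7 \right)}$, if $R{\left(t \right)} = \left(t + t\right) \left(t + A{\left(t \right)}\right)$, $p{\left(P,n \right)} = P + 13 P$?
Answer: $3042 - 156 i \sqrt{78} \approx 3042.0 - 1377.8 i$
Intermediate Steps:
$A{\left(W \right)} = 2 \sqrt{2} \sqrt{W}$ ($A{\left(W \right)} = 2 \sqrt{W + W} = 2 \sqrt{2 W} = 2 \sqrt{2} \sqrt{W}$)
$p{\left(P,n \right)} = 14 P$
$R{\left(t \right)} = 2 t \left(t + 2 \sqrt{2} \sqrt{t}\right)$ ($R{\left(t \right)} = \left(t + t\right) \left(t + 2 \sqrt{2} \sqrt{t}\right) = 2 t \left(t + 2 \sqrt{2} \sqrt{t}\right)$)
$R{\left(-39 \right)} + 6 \left(5 - 5\right) p{\left(15,-7 \right)} = 2 \left(-39\right) \left(-39 + 2 \sqrt{2} \sqrt{-39}\right) + 6 \left(5 - 5\right) 14 \cdot 15 = 2 \left(-39\right) \left(-39 + 2 \sqrt{2} i \sqrt{39}\right) + 6 \cdot 0 \cdot 210 = 2 \left(-39\right) \left(-39 + 2 i \sqrt{78}\right) + 0 \cdot 210 = \left(3042 - 156 i \sqrt{78}\right) + 0 = 3042 - 156 i \sqrt{78}$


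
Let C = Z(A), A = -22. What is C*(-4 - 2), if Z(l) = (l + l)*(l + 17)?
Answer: -1320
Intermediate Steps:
Z(l) = 2*l*(17 + l) (Z(l) = (2*l)*(17 + l) = 2*l*(17 + l))
C = 220 (C = 2*(-22)*(17 - 22) = 2*(-22)*(-5) = 220)
C*(-4 - 2) = 220*(-4 - 2) = 220*(-6) = -1320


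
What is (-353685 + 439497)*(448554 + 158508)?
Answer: 52093204344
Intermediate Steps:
(-353685 + 439497)*(448554 + 158508) = 85812*607062 = 52093204344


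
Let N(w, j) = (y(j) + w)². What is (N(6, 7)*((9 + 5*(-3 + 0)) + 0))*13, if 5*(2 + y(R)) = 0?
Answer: -1248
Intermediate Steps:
y(R) = -2 (y(R) = -2 + (⅕)*0 = -2 + 0 = -2)
N(w, j) = (-2 + w)²
(N(6, 7)*((9 + 5*(-3 + 0)) + 0))*13 = ((-2 + 6)²*((9 + 5*(-3 + 0)) + 0))*13 = (4²*((9 + 5*(-3)) + 0))*13 = (16*((9 - 15) + 0))*13 = (16*(-6 + 0))*13 = (16*(-6))*13 = -96*13 = -1248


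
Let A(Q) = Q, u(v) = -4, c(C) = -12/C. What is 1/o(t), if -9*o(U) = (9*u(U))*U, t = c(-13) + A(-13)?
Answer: -13/628 ≈ -0.020701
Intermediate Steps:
t = -157/13 (t = -12/(-13) - 13 = -12*(-1/13) - 13 = 12/13 - 13 = -157/13 ≈ -12.077)
o(U) = 4*U (o(U) = -9*(-4)*U/9 = -(-4)*U = 4*U)
1/o(t) = 1/(4*(-157/13)) = 1/(-628/13) = -13/628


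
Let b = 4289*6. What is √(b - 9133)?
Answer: √16601 ≈ 128.84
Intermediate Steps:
b = 25734
√(b - 9133) = √(25734 - 9133) = √16601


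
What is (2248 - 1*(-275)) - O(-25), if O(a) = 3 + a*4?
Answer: 2620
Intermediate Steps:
O(a) = 3 + 4*a
(2248 - 1*(-275)) - O(-25) = (2248 - 1*(-275)) - (3 + 4*(-25)) = (2248 + 275) - (3 - 100) = 2523 - 1*(-97) = 2523 + 97 = 2620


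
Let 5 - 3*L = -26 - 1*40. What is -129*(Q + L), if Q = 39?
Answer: -8084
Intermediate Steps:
L = 71/3 (L = 5/3 - (-26 - 1*40)/3 = 5/3 - (-26 - 40)/3 = 5/3 - 1/3*(-66) = 5/3 + 22 = 71/3 ≈ 23.667)
-129*(Q + L) = -129*(39 + 71/3) = -129*188/3 = -8084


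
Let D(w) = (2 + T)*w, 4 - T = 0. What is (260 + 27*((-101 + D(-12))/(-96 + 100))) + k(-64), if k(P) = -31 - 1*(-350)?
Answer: -2355/4 ≈ -588.75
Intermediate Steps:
T = 4 (T = 4 - 1*0 = 4 + 0 = 4)
D(w) = 6*w (D(w) = (2 + 4)*w = 6*w)
k(P) = 319 (k(P) = -31 + 350 = 319)
(260 + 27*((-101 + D(-12))/(-96 + 100))) + k(-64) = (260 + 27*((-101 + 6*(-12))/(-96 + 100))) + 319 = (260 + 27*((-101 - 72)/4)) + 319 = (260 + 27*(-173*¼)) + 319 = (260 + 27*(-173/4)) + 319 = (260 - 4671/4) + 319 = -3631/4 + 319 = -2355/4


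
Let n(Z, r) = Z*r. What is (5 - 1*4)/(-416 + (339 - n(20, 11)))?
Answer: -1/297 ≈ -0.0033670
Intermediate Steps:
(5 - 1*4)/(-416 + (339 - n(20, 11))) = (5 - 1*4)/(-416 + (339 - 20*11)) = (5 - 4)/(-416 + (339 - 1*220)) = 1/(-416 + (339 - 220)) = 1/(-416 + 119) = 1/(-297) = -1/297*1 = -1/297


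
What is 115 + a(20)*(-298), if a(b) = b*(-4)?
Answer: 23955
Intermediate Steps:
a(b) = -4*b
115 + a(20)*(-298) = 115 - 4*20*(-298) = 115 - 80*(-298) = 115 + 23840 = 23955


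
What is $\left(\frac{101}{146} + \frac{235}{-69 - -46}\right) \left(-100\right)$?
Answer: $\frac{1599350}{1679} \approx 952.56$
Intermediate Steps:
$\left(\frac{101}{146} + \frac{235}{-69 - -46}\right) \left(-100\right) = \left(101 \cdot \frac{1}{146} + \frac{235}{-69 + 46}\right) \left(-100\right) = \left(\frac{101}{146} + \frac{235}{-23}\right) \left(-100\right) = \left(\frac{101}{146} + 235 \left(- \frac{1}{23}\right)\right) \left(-100\right) = \left(\frac{101}{146} - \frac{235}{23}\right) \left(-100\right) = \left(- \frac{31987}{3358}\right) \left(-100\right) = \frac{1599350}{1679}$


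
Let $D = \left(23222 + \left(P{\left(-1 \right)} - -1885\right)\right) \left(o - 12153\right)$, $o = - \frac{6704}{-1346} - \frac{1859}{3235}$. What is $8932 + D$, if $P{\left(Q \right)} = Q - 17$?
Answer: $- \frac{663568850318618}{2177155} \approx -3.0479 \cdot 10^{8}$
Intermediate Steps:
$P{\left(Q \right)} = -17 + Q$
$o = \frac{9592613}{2177155}$ ($o = \left(-6704\right) \left(- \frac{1}{1346}\right) - \frac{1859}{3235} = \frac{3352}{673} - \frac{1859}{3235} = \frac{9592613}{2177155} \approx 4.406$)
$D = - \frac{663588296667078}{2177155}$ ($D = \left(23222 - -1867\right) \left(\frac{9592613}{2177155} - 12153\right) = \left(23222 + \left(-18 + 1885\right)\right) \left(\frac{9592613}{2177155} - 12153\right) = \left(23222 + 1867\right) \left(- \frac{26449372102}{2177155}\right) = 25089 \left(- \frac{26449372102}{2177155}\right) = - \frac{663588296667078}{2177155} \approx -3.048 \cdot 10^{8}$)
$8932 + D = 8932 - \frac{663588296667078}{2177155} = - \frac{663568850318618}{2177155}$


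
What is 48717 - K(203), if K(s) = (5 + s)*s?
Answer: 6493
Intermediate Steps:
K(s) = s*(5 + s)
48717 - K(203) = 48717 - 203*(5 + 203) = 48717 - 203*208 = 48717 - 1*42224 = 48717 - 42224 = 6493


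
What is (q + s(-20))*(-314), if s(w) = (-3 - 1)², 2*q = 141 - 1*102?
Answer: -11147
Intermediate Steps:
q = 39/2 (q = (141 - 1*102)/2 = (141 - 102)/2 = (½)*39 = 39/2 ≈ 19.500)
s(w) = 16 (s(w) = (-4)² = 16)
(q + s(-20))*(-314) = (39/2 + 16)*(-314) = (71/2)*(-314) = -11147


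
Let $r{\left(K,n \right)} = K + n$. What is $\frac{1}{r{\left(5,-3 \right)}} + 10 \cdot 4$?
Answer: $\frac{81}{2} \approx 40.5$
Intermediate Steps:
$\frac{1}{r{\left(5,-3 \right)}} + 10 \cdot 4 = \frac{1}{5 - 3} + 10 \cdot 4 = \frac{1}{2} + 40 = \frac{81}{2}$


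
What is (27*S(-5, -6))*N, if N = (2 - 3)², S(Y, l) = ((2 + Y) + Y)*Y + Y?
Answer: 945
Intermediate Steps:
S(Y, l) = Y + Y*(2 + 2*Y) (S(Y, l) = (2 + 2*Y)*Y + Y = Y*(2 + 2*Y) + Y = Y + Y*(2 + 2*Y))
N = 1 (N = (-1)² = 1)
(27*S(-5, -6))*N = (27*(-5*(3 + 2*(-5))))*1 = (27*(-5*(3 - 10)))*1 = (27*(-5*(-7)))*1 = (27*35)*1 = 945*1 = 945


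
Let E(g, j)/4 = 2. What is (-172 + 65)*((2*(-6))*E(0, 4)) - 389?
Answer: 9883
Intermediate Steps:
E(g, j) = 8 (E(g, j) = 4*2 = 8)
(-172 + 65)*((2*(-6))*E(0, 4)) - 389 = (-172 + 65)*((2*(-6))*8) - 389 = -(-1284)*8 - 389 = -107*(-96) - 389 = 10272 - 389 = 9883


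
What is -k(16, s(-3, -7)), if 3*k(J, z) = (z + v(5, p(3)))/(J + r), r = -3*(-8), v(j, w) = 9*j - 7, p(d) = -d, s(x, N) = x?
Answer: -7/24 ≈ -0.29167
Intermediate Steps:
v(j, w) = -7 + 9*j
r = 24
k(J, z) = (38 + z)/(3*(24 + J)) (k(J, z) = ((z + (-7 + 9*5))/(J + 24))/3 = ((z + (-7 + 45))/(24 + J))/3 = ((z + 38)/(24 + J))/3 = ((38 + z)/(24 + J))/3 = (38 + z)/(3*(24 + J)))
-k(16, s(-3, -7)) = -(38 - 3)/(3*(24 + 16)) = -35/(3*40) = -1*7/24 = -7/24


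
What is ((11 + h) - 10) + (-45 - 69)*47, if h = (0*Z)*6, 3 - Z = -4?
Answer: -5357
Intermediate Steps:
Z = 7 (Z = 3 - 1*(-4) = 3 + 4 = 7)
h = 0 (h = (0*7)*6 = 0*6 = 0)
((11 + h) - 10) + (-45 - 69)*47 = ((11 + 0) - 10) + (-45 - 69)*47 = (11 - 10) - 114*47 = 1 - 5358 = -5357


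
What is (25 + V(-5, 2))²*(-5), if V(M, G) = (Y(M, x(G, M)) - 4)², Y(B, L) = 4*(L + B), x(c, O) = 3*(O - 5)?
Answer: -2155095605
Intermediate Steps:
x(c, O) = -15 + 3*O (x(c, O) = 3*(-5 + O) = -15 + 3*O)
Y(B, L) = 4*B + 4*L (Y(B, L) = 4*(B + L) = 4*B + 4*L)
V(M, G) = (-64 + 16*M)² (V(M, G) = ((4*M + 4*(-15 + 3*M)) - 4)² = ((4*M + (-60 + 12*M)) - 4)² = ((-60 + 16*M) - 4)² = (-64 + 16*M)²)
(25 + V(-5, 2))²*(-5) = (25 + 256*(-4 - 5)²)²*(-5) = (25 + 256*(-9)²)²*(-5) = (25 + 256*81)²*(-5) = (25 + 20736)²*(-5) = 20761²*(-5) = 431019121*(-5) = -2155095605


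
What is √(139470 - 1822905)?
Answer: I*√1683435 ≈ 1297.5*I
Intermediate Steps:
√(139470 - 1822905) = √(-1683435) = I*√1683435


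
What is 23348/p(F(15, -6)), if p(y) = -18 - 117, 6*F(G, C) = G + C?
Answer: -23348/135 ≈ -172.95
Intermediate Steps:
F(G, C) = C/6 + G/6 (F(G, C) = (G + C)/6 = (C + G)/6 = C/6 + G/6)
p(y) = -135
23348/p(F(15, -6)) = 23348/(-135) = 23348*(-1/135) = -23348/135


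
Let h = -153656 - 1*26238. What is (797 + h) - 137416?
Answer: -316513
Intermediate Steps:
h = -179894 (h = -153656 - 26238 = -179894)
(797 + h) - 137416 = (797 - 179894) - 137416 = -179097 - 137416 = -316513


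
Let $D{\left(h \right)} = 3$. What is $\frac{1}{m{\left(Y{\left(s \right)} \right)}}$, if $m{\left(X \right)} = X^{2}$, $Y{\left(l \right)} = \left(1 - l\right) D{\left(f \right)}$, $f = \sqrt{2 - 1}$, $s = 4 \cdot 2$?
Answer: $\frac{1}{441} \approx 0.0022676$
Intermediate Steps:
$s = 8$
$f = 1$ ($f = \sqrt{1} = 1$)
$Y{\left(l \right)} = 3 - 3 l$ ($Y{\left(l \right)} = \left(1 - l\right) 3 = 3 - 3 l$)
$\frac{1}{m{\left(Y{\left(s \right)} \right)}} = \frac{1}{\left(3 - 24\right)^{2}} = \frac{1}{\left(-21\right)^{2}} = \frac{1}{441}$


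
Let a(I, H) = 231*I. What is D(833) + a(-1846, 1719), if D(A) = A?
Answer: -425593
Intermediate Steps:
D(833) + a(-1846, 1719) = 833 + 231*(-1846) = 833 - 426426 = -425593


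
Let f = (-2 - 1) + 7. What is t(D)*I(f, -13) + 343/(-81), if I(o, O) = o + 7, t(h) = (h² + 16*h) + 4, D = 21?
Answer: 695528/81 ≈ 8586.8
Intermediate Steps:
f = 4 (f = -3 + 7 = 4)
t(h) = 4 + h² + 16*h
I(o, O) = 7 + o
t(D)*I(f, -13) + 343/(-81) = (4 + 21² + 16*21)*(7 + 4) + 343/(-81) = (4 + 441 + 336)*11 + 343*(-1/81) = 781*11 - 343/81 = 8591 - 343/81 = 695528/81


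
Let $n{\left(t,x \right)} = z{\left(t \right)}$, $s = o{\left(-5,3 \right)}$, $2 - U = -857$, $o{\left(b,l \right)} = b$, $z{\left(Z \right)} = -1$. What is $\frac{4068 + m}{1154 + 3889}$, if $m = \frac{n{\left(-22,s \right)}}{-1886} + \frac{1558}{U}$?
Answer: $\frac{2197800093}{2723344394} \approx 0.80702$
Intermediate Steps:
$U = 859$ ($U = 2 - -857 = 2 + 857 = 859$)
$s = -5$
$n{\left(t,x \right)} = -1$
$m = \frac{2939247}{1620074}$ ($m = - \frac{1}{-1886} + \frac{1558}{859} = \left(-1\right) \left(- \frac{1}{1886}\right) + 1558 \cdot \frac{1}{859} = \frac{1}{1886} + \frac{1558}{859} = \frac{2939247}{1620074} \approx 1.8143$)
$\frac{4068 + m}{1154 + 3889} = \frac{4068 + \frac{2939247}{1620074}}{1154 + 3889} = \frac{6593400279}{1620074 \cdot 5043} = \frac{6593400279}{1620074} \cdot \frac{1}{5043} = \frac{2197800093}{2723344394}$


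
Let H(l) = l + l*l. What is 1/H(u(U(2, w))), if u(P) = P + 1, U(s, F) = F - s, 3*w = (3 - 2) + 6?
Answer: 9/28 ≈ 0.32143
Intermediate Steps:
w = 7/3 (w = ((3 - 2) + 6)/3 = (1 + 6)/3 = (⅓)*7 = 7/3 ≈ 2.3333)
u(P) = 1 + P
H(l) = l + l²
1/H(u(U(2, w))) = 1/((1 + (7/3 - 1*2))*(1 + (1 + (7/3 - 1*2)))) = 1/((1 + (7/3 - 2))*(1 + (1 + (7/3 - 2)))) = 1/((1 + ⅓)*(1 + (1 + ⅓))) = 1/(4*(1 + 4/3)/3) = 1/((4/3)*(7/3)) = 1/(28/9) = 9/28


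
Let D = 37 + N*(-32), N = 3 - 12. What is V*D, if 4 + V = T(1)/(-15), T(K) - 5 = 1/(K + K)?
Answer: -8515/6 ≈ -1419.2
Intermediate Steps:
T(K) = 5 + 1/(2*K) (T(K) = 5 + 1/(K + K) = 5 + 1/(2*K))
N = -9
D = 325 (D = 37 - 9*(-32) = 37 + 288 = 325)
V = -131/30 (V = -4 + (5 + (1/2)/1)/(-15) = -4 + (5 + (1/2)*1)*(-1/15) = -4 + (5 + 1/2)*(-1/15) = -4 + (11/2)*(-1/15) = -4 - 11/30 = -131/30 ≈ -4.3667)
V*D = -131/30*325 = -8515/6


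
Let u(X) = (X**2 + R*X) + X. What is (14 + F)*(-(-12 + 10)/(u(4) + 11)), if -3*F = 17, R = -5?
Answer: 50/33 ≈ 1.5152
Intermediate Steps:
F = -17/3 (F = -1/3*17 = -17/3 ≈ -5.6667)
u(X) = X**2 - 4*X (u(X) = (X**2 - 5*X) + X = X**2 - 4*X)
(14 + F)*(-(-12 + 10)/(u(4) + 11)) = (14 - 17/3)*(-(-12 + 10)/(4*(-4 + 4) + 11)) = 25*(-(-2)/(4*0 + 11))/3 = 25*(-(-2)/(0 + 11))/3 = 25*(-(-2)/11)/3 = 25*(-1*(-2/11))/3 = (25/3)*(2/11) = 50/33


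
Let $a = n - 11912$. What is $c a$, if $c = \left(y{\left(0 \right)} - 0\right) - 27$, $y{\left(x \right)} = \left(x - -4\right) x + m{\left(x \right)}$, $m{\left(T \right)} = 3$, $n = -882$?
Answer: $307056$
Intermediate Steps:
$a = -12794$ ($a = -882 - 11912 = -12794$)
$y{\left(x \right)} = 3 + x \left(4 + x\right)$ ($y{\left(x \right)} = \left(x - -4\right) x + 3 = \left(x + 4\right) x + 3 = \left(4 + x\right) x + 3 = x \left(4 + x\right) + 3 = 3 + x \left(4 + x\right)$)
$c = -24$ ($c = \left(\left(3 + 0^{2} + 4 \cdot 0\right) - 0\right) - 27 = \left(\left(3 + 0 + 0\right) + 0\right) - 27 = \left(3 + 0\right) - 27 = 3 - 27 = -24$)
$c a = \left(-24\right) \left(-12794\right) = 307056$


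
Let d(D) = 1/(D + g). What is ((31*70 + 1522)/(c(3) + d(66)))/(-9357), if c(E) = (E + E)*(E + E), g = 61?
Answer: -468884/42789561 ≈ -0.010958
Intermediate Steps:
c(E) = 4*E**2 (c(E) = (2*E)*(2*E) = 4*E**2)
d(D) = 1/(61 + D) (d(D) = 1/(D + 61) = 1/(61 + D))
((31*70 + 1522)/(c(3) + d(66)))/(-9357) = ((31*70 + 1522)/(4*3**2 + 1/(61 + 66)))/(-9357) = ((2170 + 1522)/(4*9 + 1/127))*(-1/9357) = (3692/(36 + 1/127))*(-1/9357) = (3692/(4573/127))*(-1/9357) = (3692*(127/4573))*(-1/9357) = (468884/4573)*(-1/9357) = -468884/42789561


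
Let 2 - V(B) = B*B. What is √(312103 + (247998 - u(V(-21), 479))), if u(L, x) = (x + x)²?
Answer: I*√357663 ≈ 598.05*I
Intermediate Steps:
V(B) = 2 - B² (V(B) = 2 - B*B = 2 - B²)
u(L, x) = 4*x² (u(L, x) = (2*x)² = 4*x²)
√(312103 + (247998 - u(V(-21), 479))) = √(312103 + (247998 - 4*479²)) = √(312103 + (247998 - 4*229441)) = √(312103 + (247998 - 1*917764)) = √(312103 + (247998 - 917764)) = √(312103 - 669766) = √(-357663) = I*√357663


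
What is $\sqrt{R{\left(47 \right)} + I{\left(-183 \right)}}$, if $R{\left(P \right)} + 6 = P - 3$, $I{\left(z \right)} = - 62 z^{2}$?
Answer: $2 i \sqrt{519070} \approx 1440.9 i$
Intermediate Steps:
$R{\left(P \right)} = -9 + P$ ($R{\left(P \right)} = -6 + \left(P - 3\right) = -6 + \left(-3 + P\right) = -9 + P$)
$\sqrt{R{\left(47 \right)} + I{\left(-183 \right)}} = \sqrt{\left(-9 + 47\right) - 62 \left(-183\right)^{2}} = \sqrt{38 - 2076318} = \sqrt{-2076280} = 2 i \sqrt{519070}$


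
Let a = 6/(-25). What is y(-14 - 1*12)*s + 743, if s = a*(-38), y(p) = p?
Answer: 12647/25 ≈ 505.88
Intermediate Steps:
a = -6/25 (a = 6*(-1/25) = -6/25 ≈ -0.24000)
s = 228/25 (s = -6/25*(-38) = 228/25 ≈ 9.1200)
y(-14 - 1*12)*s + 743 = (-14 - 1*12)*(228/25) + 743 = (-14 - 12)*(228/25) + 743 = -26*228/25 + 743 = -5928/25 + 743 = 12647/25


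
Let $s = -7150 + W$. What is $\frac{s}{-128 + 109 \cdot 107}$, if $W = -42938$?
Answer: $- \frac{16696}{3845} \approx -4.3423$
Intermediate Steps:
$s = -50088$ ($s = -7150 - 42938 = -50088$)
$\frac{s}{-128 + 109 \cdot 107} = - \frac{50088}{-128 + 109 \cdot 107} = - \frac{50088}{-128 + 11663} = - \frac{50088}{11535} = \left(-50088\right) \frac{1}{11535} = - \frac{16696}{3845}$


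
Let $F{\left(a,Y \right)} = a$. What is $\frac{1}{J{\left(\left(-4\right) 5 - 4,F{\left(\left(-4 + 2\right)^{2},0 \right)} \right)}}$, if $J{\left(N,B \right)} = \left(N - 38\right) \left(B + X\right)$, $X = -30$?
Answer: $\frac{1}{1612} \approx 0.00062035$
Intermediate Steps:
$J{\left(N,B \right)} = \left(-38 + N\right) \left(-30 + B\right)$ ($J{\left(N,B \right)} = \left(N - 38\right) \left(B - 30\right) = \left(-38 + N\right) \left(-30 + B\right)$)
$\frac{1}{J{\left(\left(-4\right) 5 - 4,F{\left(\left(-4 + 2\right)^{2},0 \right)} \right)}} = \frac{1}{1140 - 38 \left(-4 + 2\right)^{2} - 30 \left(\left(-4\right) 5 - 4\right) + \left(-4 + 2\right)^{2} \left(\left(-4\right) 5 - 4\right)} = \frac{1}{1140 - 38 \left(-2\right)^{2} - 30 \left(-20 - 4\right) + \left(-2\right)^{2} \left(-20 - 4\right)} = \frac{1}{1140 - 152 - -720 + 4 \left(-24\right)} = \frac{1}{1140 - 152 + 720 - 96} = \frac{1}{1612}$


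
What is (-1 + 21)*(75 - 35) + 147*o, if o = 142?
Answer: 21674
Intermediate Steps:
(-1 + 21)*(75 - 35) + 147*o = (-1 + 21)*(75 - 35) + 147*142 = 20*40 + 20874 = 800 + 20874 = 21674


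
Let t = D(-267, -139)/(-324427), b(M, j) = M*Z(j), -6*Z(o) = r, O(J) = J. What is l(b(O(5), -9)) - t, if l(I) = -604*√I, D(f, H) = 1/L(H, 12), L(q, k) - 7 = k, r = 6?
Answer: 1/6164113 - 604*I*√5 ≈ 1.6223e-7 - 1350.6*I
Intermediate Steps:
L(q, k) = 7 + k
Z(o) = -1 (Z(o) = -⅙*6 = -1)
D(f, H) = 1/19 (D(f, H) = 1/(7 + 12) = 1/19)
b(M, j) = -M (b(M, j) = M*(-1) = -M)
t = -1/6164113 (t = (1/19)/(-324427) = (1/19)*(-1/324427) = -1/6164113 ≈ -1.6223e-7)
l(b(O(5), -9)) - t = -604*I*√5 - 1*(-1/6164113) = -604*I*√5 + 1/6164113 = 1/6164113 - 604*I*√5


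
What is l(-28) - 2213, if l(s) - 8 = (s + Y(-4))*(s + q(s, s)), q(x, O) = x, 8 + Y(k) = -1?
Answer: -133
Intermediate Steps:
Y(k) = -9 (Y(k) = -8 - 1 = -9)
l(s) = 8 + 2*s*(-9 + s) (l(s) = 8 + (s - 9)*(s + s) = 8 + (-9 + s)*(2*s) = 8 + 2*s*(-9 + s))
l(-28) - 2213 = (8 - 18*(-28) + 2*(-28)²) - 2213 = (8 + 504 + 2*784) - 2213 = (8 + 504 + 1568) - 2213 = 2080 - 2213 = -133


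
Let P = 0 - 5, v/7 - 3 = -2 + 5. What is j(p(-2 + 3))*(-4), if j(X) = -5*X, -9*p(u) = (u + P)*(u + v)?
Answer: 3440/9 ≈ 382.22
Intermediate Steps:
v = 42 (v = 21 + 7*(-2 + 5) = 21 + 7*3 = 21 + 21 = 42)
P = -5
p(u) = -(-5 + u)*(42 + u)/9 (p(u) = -(u - 5)*(u + 42)/9 = -(-5 + u)*(42 + u)/9)
j(p(-2 + 3))*(-4) = -5*(70/3 - 37*(-2 + 3)/9 - (-2 + 3)²/9)*(-4) = -5*(70/3 - 37/9*1 - ⅑*1²)*(-4) = -5*(70/3 - 37/9 - ⅑*1)*(-4) = -5*(70/3 - 37/9 - ⅑)*(-4) = -5*172/9*(-4) = -860/9*(-4) = 3440/9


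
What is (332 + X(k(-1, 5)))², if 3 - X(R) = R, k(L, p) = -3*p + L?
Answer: 123201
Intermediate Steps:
k(L, p) = L - 3*p
X(R) = 3 - R
(332 + X(k(-1, 5)))² = (332 + (3 - (-1 - 3*5)))² = (332 + (3 - (-1 - 15)))² = (332 + (3 - 1*(-16)))² = (332 + (3 + 16))² = (332 + 19)² = 351² = 123201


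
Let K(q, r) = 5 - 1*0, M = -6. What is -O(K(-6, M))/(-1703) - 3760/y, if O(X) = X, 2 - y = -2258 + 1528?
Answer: -1599905/311649 ≈ -5.1337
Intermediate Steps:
y = 732 (y = 2 - (-2258 + 1528) = 2 - 1*(-730) = 2 + 730 = 732)
K(q, r) = 5 (K(q, r) = 5 + 0 = 5)
-O(K(-6, M))/(-1703) - 3760/y = -1*5/(-1703) - 3760/732 = -5*(-1/1703) - 3760*1/732 = 5/1703 - 940/183 = -1599905/311649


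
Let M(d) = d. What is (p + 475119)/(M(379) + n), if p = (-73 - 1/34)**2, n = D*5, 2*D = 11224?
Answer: 555402853/32875484 ≈ 16.894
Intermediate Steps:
D = 5612 (D = (1/2)*11224 = 5612)
n = 28060 (n = 5612*5 = 28060)
p = 6165289/1156 (p = (-73 - 1*1/34)**2 = (-73 - 1/34)**2 = (-2483/34)**2 = 6165289/1156 ≈ 5333.3)
(p + 475119)/(M(379) + n) = (6165289/1156 + 475119)/(379 + 28060) = (555402853/1156)/28439 = (555402853/1156)*(1/28439) = 555402853/32875484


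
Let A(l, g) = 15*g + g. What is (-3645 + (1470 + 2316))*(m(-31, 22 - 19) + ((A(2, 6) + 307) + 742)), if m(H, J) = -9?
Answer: 160176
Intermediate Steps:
A(l, g) = 16*g
(-3645 + (1470 + 2316))*(m(-31, 22 - 19) + ((A(2, 6) + 307) + 742)) = (-3645 + (1470 + 2316))*(-9 + ((16*6 + 307) + 742)) = (-3645 + 3786)*(-9 + ((96 + 307) + 742)) = 141*(-9 + (403 + 742)) = 141*(-9 + 1145) = 141*1136 = 160176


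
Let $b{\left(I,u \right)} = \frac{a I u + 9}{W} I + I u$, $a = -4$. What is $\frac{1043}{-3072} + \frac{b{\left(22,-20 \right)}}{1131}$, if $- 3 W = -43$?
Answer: $\frac{27757981}{16600064} \approx 1.6722$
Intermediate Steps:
$W = \frac{43}{3}$ ($W = \left(- \frac{1}{3}\right) \left(-43\right) = \frac{43}{3} \approx 14.333$)
$b{\left(I,u \right)} = I u + I \left(\frac{27}{43} - \frac{12 I u}{43}\right)$ ($b{\left(I,u \right)} = \frac{- 4 I u + 9}{\frac{43}{3}} I + I u = \left(- 4 I u + 9\right) \frac{3}{43} I + I u = \left(9 - 4 I u\right) \frac{3}{43} I + I u = \left(\frac{27}{43} - \frac{12 I u}{43}\right) I + I u = I \left(\frac{27}{43} - \frac{12 I u}{43}\right) + I u = I u + I \left(\frac{27}{43} - \frac{12 I u}{43}\right)$)
$\frac{1043}{-3072} + \frac{b{\left(22,-20 \right)}}{1131} = \frac{1043}{-3072} + \frac{\frac{1}{43} \cdot 22 \left(27 + 43 \left(-20\right) - 264 \left(-20\right)\right)}{1131} = 1043 \left(- \frac{1}{3072}\right) + \frac{1}{43} \cdot 22 \left(27 - 860 + 5280\right) \frac{1}{1131} = - \frac{1043}{3072} + \frac{1}{43} \cdot 22 \cdot 4447 \cdot \frac{1}{1131} = - \frac{1043}{3072} + \frac{97834}{43} \cdot \frac{1}{1131} = - \frac{1043}{3072} + \frac{97834}{48633} = \frac{27757981}{16600064}$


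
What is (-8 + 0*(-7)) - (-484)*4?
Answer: 1928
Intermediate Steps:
(-8 + 0*(-7)) - (-484)*4 = (-8 + 0) - 121*(-16) = -8 + 1936 = 1928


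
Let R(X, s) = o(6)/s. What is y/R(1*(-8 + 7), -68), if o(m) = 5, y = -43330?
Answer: 589288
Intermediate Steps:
R(X, s) = 5/s
y/R(1*(-8 + 7), -68) = -43330/(5/(-68)) = -43330/(5*(-1/68)) = -43330/(-5/68) = -43330*(-68/5) = 589288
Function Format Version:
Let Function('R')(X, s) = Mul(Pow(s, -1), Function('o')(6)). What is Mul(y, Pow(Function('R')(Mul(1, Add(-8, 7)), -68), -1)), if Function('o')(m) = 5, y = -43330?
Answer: 589288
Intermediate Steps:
Function('R')(X, s) = Mul(5, Pow(s, -1)) (Function('R')(X, s) = Mul(Pow(s, -1), 5) = Mul(5, Pow(s, -1)))
Mul(y, Pow(Function('R')(Mul(1, Add(-8, 7)), -68), -1)) = Mul(-43330, Pow(Mul(5, Pow(-68, -1)), -1)) = Mul(-43330, Pow(Mul(5, Rational(-1, 68)), -1)) = Mul(-43330, Pow(Rational(-5, 68), -1)) = Mul(-43330, Rational(-68, 5)) = 589288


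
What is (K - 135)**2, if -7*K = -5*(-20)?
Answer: 1092025/49 ≈ 22286.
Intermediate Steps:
K = -100/7 (K = -(-5)*(-20)/7 = -1/7*100 = -100/7 ≈ -14.286)
(K - 135)**2 = (-100/7 - 135)**2 = (-1045/7)**2 = 1092025/49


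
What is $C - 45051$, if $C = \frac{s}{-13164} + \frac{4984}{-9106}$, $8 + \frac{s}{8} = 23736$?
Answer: $- \frac{675264983413}{14983923} \approx -45066.0$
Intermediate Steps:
$s = 189824$ ($s = -64 + 8 \cdot 23736 = -64 + 189888 = 189824$)
$C = - \frac{224268340}{14983923}$ ($C = \frac{189824}{-13164} + \frac{4984}{-9106} = 189824 \left(- \frac{1}{13164}\right) + 4984 \left(- \frac{1}{9106}\right) = - \frac{47456}{3291} - \frac{2492}{4553} = - \frac{224268340}{14983923} \approx -14.967$)
$C - 45051 = - \frac{224268340}{14983923} - 45051 = - \frac{675264983413}{14983923}$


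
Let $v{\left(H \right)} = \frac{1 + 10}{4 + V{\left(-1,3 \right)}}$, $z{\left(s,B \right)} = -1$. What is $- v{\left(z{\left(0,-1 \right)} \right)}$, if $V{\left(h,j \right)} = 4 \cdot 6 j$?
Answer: $- \frac{11}{76} \approx -0.14474$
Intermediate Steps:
$V{\left(h,j \right)} = 24 j$
$v{\left(H \right)} = \frac{11}{76}$ ($v{\left(H \right)} = \frac{1 + 10}{4 + 24 \cdot 3} = \frac{11}{4 + 72} = \frac{11}{76}$)
$- v{\left(z{\left(0,-1 \right)} \right)} = \left(-1\right) \frac{11}{76} = - \frac{11}{76}$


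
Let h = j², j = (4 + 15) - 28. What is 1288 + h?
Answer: 1369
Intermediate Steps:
j = -9 (j = 19 - 28 = -9)
h = 81 (h = (-9)² = 81)
1288 + h = 1288 + 81 = 1369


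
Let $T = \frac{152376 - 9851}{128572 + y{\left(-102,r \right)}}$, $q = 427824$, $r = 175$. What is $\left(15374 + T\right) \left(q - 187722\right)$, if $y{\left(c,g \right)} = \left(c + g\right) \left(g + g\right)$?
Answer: $\frac{94824849560601}{25687} \approx 3.6915 \cdot 10^{9}$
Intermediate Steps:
$y{\left(c,g \right)} = 2 g \left(c + g\right)$ ($y{\left(c,g \right)} = \left(c + g\right) 2 g = 2 g \left(c + g\right)$)
$T = \frac{142525}{154122}$ ($T = \frac{152376 - 9851}{128572 + 2 \cdot 175 \left(-102 + 175\right)} = \frac{142525}{128572 + 2 \cdot 175 \cdot 73} = \frac{142525}{128572 + 25550} = \frac{142525}{154122} \approx 0.92475$)
$\left(15374 + T\right) \left(q - 187722\right) = \left(15374 + \frac{142525}{154122}\right) \left(427824 - 187722\right) = \frac{2369614153}{154122} \cdot 240102 = \frac{94824849560601}{25687}$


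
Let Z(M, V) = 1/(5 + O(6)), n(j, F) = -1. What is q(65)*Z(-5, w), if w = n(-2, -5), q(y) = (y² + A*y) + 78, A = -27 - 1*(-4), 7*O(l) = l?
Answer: 19656/41 ≈ 479.41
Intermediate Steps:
O(l) = l/7
A = -23 (A = -27 + 4 = -23)
q(y) = 78 + y² - 23*y (q(y) = (y² - 23*y) + 78 = 78 + y² - 23*y)
w = -1
Z(M, V) = 7/41 (Z(M, V) = 1/(5 + (⅐)*6) = 1/(5 + 6/7) = 1/(41/7) = 7/41)
q(65)*Z(-5, w) = (78 + 65² - 23*65)*(7/41) = (78 + 4225 - 1495)*(7/41) = 2808*(7/41) = 19656/41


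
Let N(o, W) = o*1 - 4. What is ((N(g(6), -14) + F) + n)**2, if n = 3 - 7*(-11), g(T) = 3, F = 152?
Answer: 53361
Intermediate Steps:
N(o, W) = -4 + o (N(o, W) = o - 4 = -4 + o)
n = 80 (n = 3 + 77 = 80)
((N(g(6), -14) + F) + n)**2 = (((-4 + 3) + 152) + 80)**2 = ((-1 + 152) + 80)**2 = (151 + 80)**2 = 231**2 = 53361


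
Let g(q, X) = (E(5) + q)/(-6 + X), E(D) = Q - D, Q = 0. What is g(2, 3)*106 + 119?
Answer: 225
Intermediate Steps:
E(D) = -D (E(D) = 0 - D = -D)
g(q, X) = (-5 + q)/(-6 + X) (g(q, X) = (-1*5 + q)/(-6 + X) = (-5 + q)/(-6 + X))
g(2, 3)*106 + 119 = ((-5 + 2)/(-6 + 3))*106 + 119 = (-3/(-3))*106 + 119 = -⅓*(-3)*106 + 119 = 1*106 + 119 = 106 + 119 = 225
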